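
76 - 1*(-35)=111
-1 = -1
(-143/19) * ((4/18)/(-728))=0.00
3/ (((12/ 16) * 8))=1/ 2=0.50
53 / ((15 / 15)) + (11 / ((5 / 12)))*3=661 / 5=132.20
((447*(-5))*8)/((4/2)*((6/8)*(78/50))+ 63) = -298000/1089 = -273.65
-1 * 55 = -55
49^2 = 2401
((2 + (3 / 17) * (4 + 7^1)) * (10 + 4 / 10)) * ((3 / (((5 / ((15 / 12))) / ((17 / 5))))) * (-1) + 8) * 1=94939 / 425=223.39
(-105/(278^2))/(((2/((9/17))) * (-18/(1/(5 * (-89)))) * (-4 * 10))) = 0.00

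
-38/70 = -19/35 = -0.54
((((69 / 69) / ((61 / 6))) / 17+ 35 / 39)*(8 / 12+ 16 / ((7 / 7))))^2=3335919602500 / 14720726241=226.61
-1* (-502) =502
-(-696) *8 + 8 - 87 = 5489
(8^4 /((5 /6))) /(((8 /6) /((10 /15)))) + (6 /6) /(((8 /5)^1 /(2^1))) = 49177 /20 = 2458.85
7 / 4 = 1.75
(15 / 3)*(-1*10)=-50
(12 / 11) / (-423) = -4 / 1551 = -0.00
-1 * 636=-636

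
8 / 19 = 0.42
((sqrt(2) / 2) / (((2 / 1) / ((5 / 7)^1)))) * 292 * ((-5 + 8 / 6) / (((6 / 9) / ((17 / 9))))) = -68255 * sqrt(2) / 126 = -766.09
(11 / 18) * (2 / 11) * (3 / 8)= 1 / 24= 0.04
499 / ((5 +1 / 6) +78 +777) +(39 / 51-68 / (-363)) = 48796849 / 31848531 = 1.53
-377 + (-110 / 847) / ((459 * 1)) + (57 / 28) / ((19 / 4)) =-13309174 / 35343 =-376.57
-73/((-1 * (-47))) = -73/47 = -1.55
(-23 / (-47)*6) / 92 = 3 / 94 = 0.03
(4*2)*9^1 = 72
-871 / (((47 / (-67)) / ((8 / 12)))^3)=2095716584 / 2803221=747.61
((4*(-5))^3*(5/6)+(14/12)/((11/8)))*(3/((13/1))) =-1538.27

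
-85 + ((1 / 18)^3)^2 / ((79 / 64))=-3568626314 / 41983839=-85.00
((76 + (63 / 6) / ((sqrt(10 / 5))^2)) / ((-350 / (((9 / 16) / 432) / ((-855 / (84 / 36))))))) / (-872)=-13 / 13742161920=-0.00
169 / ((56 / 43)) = 7267 / 56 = 129.77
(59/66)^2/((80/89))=309809/348480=0.89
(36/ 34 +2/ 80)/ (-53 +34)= -737/ 12920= -0.06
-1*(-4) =4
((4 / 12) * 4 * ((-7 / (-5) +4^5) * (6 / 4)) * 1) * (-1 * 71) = -728034 / 5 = -145606.80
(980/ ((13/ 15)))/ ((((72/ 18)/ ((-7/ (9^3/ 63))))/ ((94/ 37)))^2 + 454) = 38982996150/ 15885072593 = 2.45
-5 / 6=-0.83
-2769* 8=-22152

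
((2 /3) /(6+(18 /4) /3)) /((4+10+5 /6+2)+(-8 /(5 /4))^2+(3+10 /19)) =760 /524283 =0.00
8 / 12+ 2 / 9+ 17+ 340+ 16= 3365 / 9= 373.89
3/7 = 0.43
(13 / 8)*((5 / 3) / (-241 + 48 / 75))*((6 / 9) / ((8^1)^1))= -1625 / 1730592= -0.00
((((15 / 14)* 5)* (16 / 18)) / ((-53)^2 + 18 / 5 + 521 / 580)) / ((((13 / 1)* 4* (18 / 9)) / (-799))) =-5792750 / 445489317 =-0.01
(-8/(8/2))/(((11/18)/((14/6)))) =-84/11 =-7.64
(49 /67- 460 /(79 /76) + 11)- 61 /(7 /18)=-21773296 /37051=-587.66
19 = 19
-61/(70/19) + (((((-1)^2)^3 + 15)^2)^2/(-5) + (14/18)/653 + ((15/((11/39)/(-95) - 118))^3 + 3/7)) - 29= -452168026008304415455434811/34379311152931312335390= -13152.33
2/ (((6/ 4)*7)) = 4/ 21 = 0.19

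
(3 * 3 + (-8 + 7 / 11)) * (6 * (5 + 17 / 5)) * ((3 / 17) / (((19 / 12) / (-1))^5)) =-3386105856 / 2315152565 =-1.46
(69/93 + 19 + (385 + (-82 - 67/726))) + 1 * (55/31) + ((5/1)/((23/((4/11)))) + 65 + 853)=643166713/517638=1242.50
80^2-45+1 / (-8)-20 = 50679 / 8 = 6334.88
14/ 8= 7/ 4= 1.75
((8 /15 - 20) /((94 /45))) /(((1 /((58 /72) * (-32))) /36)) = 406464 /47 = 8648.17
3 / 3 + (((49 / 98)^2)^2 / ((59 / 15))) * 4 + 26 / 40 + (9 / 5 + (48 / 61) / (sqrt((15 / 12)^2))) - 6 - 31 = -1182521 / 35990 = -32.86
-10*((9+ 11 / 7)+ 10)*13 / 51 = -6240 / 119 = -52.44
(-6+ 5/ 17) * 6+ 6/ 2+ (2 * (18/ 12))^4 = 846/ 17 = 49.76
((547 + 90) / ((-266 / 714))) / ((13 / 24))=-59976 / 19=-3156.63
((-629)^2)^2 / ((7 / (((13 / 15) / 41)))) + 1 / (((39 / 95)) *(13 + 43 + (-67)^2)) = 24046571783167366 / 50872185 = 472686042.15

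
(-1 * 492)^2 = 242064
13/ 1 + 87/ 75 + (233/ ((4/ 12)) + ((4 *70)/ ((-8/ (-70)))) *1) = 79079/ 25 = 3163.16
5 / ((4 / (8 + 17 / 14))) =645 / 56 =11.52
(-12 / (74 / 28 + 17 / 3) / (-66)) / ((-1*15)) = -28 / 19195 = -0.00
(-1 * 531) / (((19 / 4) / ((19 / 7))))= -2124 / 7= -303.43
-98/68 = -49/34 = -1.44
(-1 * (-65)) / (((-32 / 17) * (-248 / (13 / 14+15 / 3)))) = 91715 / 111104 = 0.83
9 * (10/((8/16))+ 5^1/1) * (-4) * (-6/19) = 5400/19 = 284.21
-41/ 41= -1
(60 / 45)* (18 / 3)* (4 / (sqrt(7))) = 32* sqrt(7) / 7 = 12.09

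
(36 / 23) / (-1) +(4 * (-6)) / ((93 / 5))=-2036 / 713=-2.86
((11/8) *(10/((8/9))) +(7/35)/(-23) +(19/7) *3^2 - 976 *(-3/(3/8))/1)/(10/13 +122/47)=123520744321/52962560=2332.23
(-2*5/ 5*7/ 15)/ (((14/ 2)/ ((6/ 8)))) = -1/ 10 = -0.10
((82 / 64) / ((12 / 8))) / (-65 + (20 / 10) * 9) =-41 / 2256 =-0.02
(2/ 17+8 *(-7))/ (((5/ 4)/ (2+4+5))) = -8360/ 17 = -491.76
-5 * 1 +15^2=220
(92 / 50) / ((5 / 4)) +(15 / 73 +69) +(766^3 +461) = 4101282602557 / 9125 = 449455627.68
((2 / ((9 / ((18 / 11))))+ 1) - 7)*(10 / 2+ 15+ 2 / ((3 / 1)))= -3844 / 33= -116.48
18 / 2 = 9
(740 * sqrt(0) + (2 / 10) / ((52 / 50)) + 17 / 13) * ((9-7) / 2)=3 / 2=1.50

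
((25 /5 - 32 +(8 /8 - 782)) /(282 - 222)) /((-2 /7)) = 707 /15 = 47.13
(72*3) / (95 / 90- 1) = 3888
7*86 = 602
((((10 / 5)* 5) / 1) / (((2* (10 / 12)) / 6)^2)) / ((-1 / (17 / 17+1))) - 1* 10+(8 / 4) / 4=-2687 / 10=-268.70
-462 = -462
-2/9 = -0.22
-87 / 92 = -0.95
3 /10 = 0.30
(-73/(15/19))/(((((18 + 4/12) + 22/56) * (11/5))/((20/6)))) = -388360/51909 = -7.48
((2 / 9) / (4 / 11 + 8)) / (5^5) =11 / 1293750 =0.00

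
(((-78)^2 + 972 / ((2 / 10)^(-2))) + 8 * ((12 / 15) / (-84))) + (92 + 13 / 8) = 26109001 / 4200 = 6216.43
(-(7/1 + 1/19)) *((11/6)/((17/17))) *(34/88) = -1139/228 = -5.00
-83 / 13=-6.38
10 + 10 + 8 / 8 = 21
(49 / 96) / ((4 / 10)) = 245 / 192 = 1.28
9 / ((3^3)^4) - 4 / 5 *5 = -236195 / 59049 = -4.00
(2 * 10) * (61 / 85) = 244 / 17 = 14.35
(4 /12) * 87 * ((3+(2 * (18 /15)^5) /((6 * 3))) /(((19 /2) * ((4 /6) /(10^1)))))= 1781586 /11875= 150.03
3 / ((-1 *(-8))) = 3 / 8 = 0.38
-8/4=-2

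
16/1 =16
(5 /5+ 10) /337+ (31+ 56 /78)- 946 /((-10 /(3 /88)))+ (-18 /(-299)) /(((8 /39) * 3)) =424092311 /12091560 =35.07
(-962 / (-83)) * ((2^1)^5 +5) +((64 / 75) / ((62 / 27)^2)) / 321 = 91500713518 / 213366025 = 428.84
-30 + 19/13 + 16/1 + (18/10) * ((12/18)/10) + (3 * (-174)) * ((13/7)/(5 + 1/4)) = -3138364/15925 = -197.07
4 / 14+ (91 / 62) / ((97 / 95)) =72543 / 42098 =1.72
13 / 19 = 0.68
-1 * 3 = -3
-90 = -90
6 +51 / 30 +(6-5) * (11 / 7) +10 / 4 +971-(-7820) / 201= 7187497 / 7035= 1021.68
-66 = -66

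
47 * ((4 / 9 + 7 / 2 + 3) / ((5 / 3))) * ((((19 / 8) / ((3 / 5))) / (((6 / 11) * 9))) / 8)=19.74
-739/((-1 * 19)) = 739/19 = 38.89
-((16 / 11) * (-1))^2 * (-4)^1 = 1024 / 121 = 8.46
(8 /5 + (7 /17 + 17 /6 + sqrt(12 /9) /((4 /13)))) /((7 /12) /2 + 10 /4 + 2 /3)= 52*sqrt(3) /83 + 9884 /7055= 2.49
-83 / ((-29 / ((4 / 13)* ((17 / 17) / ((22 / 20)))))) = 3320 / 4147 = 0.80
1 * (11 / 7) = 11 / 7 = 1.57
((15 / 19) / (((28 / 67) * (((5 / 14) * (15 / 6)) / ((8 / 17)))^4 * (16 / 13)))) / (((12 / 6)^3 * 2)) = 917769216 / 123976484375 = 0.01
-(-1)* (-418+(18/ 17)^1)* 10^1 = -70880/ 17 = -4169.41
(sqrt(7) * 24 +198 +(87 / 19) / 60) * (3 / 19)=72 * sqrt(7) / 19 +225807 / 7220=41.30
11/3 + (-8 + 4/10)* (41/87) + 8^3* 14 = 3118117/435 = 7168.09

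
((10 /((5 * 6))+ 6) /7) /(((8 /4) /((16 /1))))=152 /21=7.24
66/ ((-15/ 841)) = -18502/ 5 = -3700.40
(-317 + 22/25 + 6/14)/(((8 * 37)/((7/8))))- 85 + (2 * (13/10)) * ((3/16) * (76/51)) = -42876031/503200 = -85.21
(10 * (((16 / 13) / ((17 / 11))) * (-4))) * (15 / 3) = -35200 / 221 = -159.28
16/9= 1.78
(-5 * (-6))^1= 30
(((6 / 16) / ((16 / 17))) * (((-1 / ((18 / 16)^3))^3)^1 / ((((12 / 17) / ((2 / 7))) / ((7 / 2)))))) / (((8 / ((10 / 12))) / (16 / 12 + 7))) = -591872000 / 3486784401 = -0.17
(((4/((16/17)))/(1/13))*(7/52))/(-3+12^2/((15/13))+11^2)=595/19424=0.03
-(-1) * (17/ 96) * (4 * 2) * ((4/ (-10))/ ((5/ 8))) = -68/ 75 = -0.91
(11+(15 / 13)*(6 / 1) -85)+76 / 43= -36508 / 559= -65.31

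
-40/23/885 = -8/4071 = -0.00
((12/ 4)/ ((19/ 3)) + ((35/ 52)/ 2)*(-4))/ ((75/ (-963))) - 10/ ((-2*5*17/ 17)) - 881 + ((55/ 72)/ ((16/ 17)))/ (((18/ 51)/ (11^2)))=-25205320319/ 42681600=-590.54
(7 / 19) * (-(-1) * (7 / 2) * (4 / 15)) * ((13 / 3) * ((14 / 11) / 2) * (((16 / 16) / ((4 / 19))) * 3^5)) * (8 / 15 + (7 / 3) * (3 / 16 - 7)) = -147962997 / 8800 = -16813.98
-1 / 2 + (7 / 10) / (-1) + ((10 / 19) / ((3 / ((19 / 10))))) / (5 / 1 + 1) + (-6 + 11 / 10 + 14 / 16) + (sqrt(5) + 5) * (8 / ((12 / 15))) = 10 * sqrt(5) + 16139 / 360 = 67.19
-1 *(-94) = 94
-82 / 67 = -1.22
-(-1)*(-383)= -383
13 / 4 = 3.25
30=30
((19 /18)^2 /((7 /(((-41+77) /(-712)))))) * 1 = -361 /44856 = -0.01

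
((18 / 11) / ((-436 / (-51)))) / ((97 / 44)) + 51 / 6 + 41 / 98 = 4665383 / 518077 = 9.01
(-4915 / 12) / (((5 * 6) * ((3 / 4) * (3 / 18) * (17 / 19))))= -18677 / 153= -122.07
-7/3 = -2.33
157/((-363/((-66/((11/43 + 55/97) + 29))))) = 1309694/1368301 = 0.96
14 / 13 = 1.08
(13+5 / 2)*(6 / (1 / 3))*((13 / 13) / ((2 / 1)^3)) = 279 / 8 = 34.88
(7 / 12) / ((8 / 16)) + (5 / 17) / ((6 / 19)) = 107 / 51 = 2.10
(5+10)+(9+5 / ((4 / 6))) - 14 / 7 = 59 / 2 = 29.50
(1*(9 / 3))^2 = 9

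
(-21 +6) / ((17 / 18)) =-270 / 17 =-15.88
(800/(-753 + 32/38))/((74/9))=-68400/528767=-0.13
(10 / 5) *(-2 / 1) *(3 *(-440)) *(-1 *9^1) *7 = -332640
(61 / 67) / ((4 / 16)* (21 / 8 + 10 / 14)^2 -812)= -765184 / 680100853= -0.00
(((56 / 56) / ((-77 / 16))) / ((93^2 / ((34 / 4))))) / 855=-136 / 569406915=-0.00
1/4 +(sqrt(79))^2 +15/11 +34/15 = 54701/660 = 82.88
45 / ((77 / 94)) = 4230 / 77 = 54.94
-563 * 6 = -3378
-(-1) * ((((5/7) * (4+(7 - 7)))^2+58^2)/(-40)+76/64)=-325817/3920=-83.12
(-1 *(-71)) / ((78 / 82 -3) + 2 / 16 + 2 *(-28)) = -23288 / 18999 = -1.23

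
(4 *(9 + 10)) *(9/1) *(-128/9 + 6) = -5624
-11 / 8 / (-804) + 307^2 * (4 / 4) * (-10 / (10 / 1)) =-94249.00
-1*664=-664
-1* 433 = -433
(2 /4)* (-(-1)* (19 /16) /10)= 19 /320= 0.06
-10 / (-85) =2 / 17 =0.12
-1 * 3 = -3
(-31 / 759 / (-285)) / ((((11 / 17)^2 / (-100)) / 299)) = -2329340 / 227601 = -10.23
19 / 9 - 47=-404 / 9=-44.89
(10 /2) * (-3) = -15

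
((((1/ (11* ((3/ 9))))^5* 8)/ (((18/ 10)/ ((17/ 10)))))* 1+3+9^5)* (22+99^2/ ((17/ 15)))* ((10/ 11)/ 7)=1274296551537120/ 19165069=66490579.89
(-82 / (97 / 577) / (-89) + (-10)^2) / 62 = 1.70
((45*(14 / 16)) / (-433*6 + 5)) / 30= -0.00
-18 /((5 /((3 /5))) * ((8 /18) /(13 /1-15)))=243 /25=9.72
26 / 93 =0.28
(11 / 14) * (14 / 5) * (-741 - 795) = -3379.20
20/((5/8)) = 32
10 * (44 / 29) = 440 / 29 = 15.17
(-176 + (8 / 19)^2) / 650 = -31736 / 117325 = -0.27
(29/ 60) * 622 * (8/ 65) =36076/ 975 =37.00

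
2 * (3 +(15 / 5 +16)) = 44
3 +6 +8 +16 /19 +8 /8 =358 /19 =18.84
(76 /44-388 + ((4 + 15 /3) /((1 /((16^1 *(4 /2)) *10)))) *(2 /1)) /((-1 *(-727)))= 59111 /7997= 7.39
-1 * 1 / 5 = -1 / 5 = -0.20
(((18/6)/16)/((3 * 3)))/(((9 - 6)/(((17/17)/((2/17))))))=17/288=0.06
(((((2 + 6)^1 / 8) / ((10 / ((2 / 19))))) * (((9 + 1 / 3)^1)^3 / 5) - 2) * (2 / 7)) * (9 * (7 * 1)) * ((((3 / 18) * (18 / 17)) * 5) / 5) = -7396 / 8075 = -0.92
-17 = -17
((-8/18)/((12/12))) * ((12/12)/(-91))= 0.00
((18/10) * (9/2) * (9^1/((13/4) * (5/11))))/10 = 8019/1625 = 4.93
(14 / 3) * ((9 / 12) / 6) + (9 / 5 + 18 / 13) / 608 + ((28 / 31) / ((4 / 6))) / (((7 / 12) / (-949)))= -8098804469 / 3675360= -2203.54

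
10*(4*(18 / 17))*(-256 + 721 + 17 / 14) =2349720 / 119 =19745.55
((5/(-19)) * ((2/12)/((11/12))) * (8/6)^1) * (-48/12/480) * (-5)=-5/1881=-0.00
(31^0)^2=1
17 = 17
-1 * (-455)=455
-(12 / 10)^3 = -216 / 125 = -1.73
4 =4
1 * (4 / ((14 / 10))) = 20 / 7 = 2.86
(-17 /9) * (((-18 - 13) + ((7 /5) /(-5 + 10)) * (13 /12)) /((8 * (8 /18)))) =156553 /9600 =16.31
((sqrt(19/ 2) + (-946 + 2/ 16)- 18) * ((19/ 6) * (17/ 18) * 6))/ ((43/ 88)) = -27397183/ 774 + 7106 * sqrt(38)/ 387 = -35283.69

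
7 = 7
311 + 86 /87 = 27143 /87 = 311.99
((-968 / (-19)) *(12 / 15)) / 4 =968 / 95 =10.19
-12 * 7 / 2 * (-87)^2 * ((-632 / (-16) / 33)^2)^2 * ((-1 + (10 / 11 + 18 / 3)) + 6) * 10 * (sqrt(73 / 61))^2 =-93001949.92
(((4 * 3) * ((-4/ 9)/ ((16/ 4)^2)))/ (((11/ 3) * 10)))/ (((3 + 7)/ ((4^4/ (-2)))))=32/ 275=0.12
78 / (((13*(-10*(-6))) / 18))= 9 / 5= 1.80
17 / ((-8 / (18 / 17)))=-2.25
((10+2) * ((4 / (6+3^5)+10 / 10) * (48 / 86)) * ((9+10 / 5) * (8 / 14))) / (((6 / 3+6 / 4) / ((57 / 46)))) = 2648448 / 174881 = 15.14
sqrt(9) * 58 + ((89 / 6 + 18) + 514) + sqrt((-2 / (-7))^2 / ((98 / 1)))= sqrt(2) / 49 + 4325 / 6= 720.86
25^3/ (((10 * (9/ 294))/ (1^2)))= 153125/ 3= 51041.67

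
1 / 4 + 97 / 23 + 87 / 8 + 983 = 183695 / 184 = 998.34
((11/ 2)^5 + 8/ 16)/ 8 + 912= 394539/ 256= 1541.17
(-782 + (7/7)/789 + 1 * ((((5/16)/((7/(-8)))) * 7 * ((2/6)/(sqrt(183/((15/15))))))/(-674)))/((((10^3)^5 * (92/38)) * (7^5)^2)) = -11722943/10252156687206000000000000000 + 19 * sqrt(183)/1923226631351121600000000000000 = -0.00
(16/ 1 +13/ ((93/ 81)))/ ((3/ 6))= 1694/ 31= 54.65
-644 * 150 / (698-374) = -8050 / 27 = -298.15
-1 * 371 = -371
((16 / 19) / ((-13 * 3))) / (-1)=16 / 741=0.02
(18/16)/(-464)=-9/3712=-0.00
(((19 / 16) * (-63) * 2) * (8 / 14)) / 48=-57 / 32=-1.78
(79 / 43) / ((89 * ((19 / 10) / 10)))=7900 / 72713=0.11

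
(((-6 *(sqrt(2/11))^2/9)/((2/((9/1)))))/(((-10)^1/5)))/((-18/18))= -3/11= -0.27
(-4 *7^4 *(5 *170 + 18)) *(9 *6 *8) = -3601269504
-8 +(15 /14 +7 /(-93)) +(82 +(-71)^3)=-465902477 /1302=-357836.00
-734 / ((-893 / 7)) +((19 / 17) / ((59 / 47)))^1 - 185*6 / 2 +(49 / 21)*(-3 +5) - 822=-3669657854 / 2687037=-1365.69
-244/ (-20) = 61/ 5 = 12.20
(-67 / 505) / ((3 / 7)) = -469 / 1515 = -0.31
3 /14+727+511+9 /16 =138743 /112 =1238.78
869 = 869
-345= -345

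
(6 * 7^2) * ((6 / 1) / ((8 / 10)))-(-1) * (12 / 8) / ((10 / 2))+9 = 22143 / 10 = 2214.30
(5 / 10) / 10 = 1 / 20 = 0.05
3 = 3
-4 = -4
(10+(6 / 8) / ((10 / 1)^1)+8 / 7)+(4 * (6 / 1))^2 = 164421 / 280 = 587.22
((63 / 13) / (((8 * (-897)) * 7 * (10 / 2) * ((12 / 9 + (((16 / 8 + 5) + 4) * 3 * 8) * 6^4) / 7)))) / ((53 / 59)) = -0.00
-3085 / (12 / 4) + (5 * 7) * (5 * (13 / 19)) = -51790 / 57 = -908.60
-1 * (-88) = 88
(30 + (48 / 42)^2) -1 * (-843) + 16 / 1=43625 / 49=890.31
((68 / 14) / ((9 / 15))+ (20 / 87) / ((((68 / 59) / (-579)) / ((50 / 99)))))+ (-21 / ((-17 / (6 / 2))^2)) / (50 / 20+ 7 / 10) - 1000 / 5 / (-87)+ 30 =-1685440465 / 92928528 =-18.14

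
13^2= 169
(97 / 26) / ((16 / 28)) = 679 / 104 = 6.53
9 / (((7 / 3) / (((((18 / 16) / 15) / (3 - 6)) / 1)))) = -27 / 280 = -0.10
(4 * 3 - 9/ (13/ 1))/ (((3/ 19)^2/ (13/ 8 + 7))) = 406847/ 104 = 3911.99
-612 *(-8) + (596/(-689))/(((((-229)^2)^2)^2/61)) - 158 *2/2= 24688695142109748759455646/5210784116105898851729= 4738.00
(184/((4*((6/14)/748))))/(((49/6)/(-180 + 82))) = -963424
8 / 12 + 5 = 17 / 3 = 5.67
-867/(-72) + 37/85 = 25453/2040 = 12.48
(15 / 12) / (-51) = -5 / 204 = -0.02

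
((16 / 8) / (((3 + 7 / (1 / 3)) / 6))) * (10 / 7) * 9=45 / 7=6.43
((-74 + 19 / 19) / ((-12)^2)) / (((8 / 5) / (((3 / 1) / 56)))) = -365 / 21504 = -0.02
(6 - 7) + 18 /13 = 0.38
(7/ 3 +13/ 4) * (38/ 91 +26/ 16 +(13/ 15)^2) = 30659669/ 1965600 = 15.60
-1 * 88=-88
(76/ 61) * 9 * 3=2052/ 61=33.64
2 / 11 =0.18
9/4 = 2.25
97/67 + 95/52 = 11409/3484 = 3.27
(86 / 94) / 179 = 43 / 8413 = 0.01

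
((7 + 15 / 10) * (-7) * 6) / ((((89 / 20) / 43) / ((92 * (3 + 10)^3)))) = -62056110480 / 89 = -697259668.31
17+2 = 19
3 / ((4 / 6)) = 9 / 2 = 4.50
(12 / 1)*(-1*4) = -48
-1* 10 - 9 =-19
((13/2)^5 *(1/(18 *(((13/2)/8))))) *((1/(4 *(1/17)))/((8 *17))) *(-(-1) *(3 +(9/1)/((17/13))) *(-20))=-999635/204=-4900.17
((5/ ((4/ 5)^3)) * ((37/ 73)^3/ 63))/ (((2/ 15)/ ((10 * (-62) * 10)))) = -122675234375/ 130709712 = -938.53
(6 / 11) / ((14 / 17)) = 51 / 77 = 0.66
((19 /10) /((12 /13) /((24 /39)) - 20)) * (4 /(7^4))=-76 /444185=-0.00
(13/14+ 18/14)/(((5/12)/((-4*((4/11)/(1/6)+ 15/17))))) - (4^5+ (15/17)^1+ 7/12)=-85655819/78540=-1090.60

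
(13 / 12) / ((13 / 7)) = 7 / 12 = 0.58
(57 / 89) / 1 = 0.64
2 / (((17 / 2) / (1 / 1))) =4 / 17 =0.24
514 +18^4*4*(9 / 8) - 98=472808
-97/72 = -1.35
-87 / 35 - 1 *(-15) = 438 / 35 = 12.51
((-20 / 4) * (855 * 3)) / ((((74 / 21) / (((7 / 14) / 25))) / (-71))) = 764883 / 148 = 5168.13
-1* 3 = -3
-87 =-87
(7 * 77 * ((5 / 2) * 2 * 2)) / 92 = 2695 / 46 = 58.59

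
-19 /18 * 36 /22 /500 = -19 /5500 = -0.00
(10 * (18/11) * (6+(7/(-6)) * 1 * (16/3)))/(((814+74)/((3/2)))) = -0.01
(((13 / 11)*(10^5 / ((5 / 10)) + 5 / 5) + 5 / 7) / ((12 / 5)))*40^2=36400292000 / 231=157577021.65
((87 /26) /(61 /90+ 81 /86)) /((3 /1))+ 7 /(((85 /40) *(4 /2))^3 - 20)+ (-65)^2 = 178710416761 /42290196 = 4225.81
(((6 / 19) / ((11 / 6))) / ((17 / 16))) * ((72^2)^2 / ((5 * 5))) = 15479341056 / 88825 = 174267.84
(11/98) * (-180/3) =-330/49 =-6.73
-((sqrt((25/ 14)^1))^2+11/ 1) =-179/ 14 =-12.79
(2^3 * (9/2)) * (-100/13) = -3600/13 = -276.92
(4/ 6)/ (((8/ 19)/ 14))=133/ 6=22.17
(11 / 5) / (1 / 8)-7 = 53 / 5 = 10.60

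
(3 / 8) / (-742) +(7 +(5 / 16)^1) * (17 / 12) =245961 / 23744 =10.36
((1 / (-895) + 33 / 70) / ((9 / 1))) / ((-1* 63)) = -5893 / 7104510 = -0.00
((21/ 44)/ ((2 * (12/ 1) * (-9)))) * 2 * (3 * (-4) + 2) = 35/ 792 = 0.04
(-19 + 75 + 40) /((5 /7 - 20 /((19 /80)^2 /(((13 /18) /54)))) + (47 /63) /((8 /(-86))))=-33685632 /4227461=-7.97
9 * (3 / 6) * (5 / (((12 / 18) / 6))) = 405 / 2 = 202.50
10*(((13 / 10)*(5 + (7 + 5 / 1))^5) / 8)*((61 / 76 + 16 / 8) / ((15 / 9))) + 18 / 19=11794754979 / 3040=3879853.61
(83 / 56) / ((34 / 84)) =249 / 68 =3.66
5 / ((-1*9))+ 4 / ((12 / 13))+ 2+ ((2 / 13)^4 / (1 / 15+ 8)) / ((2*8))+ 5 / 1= 335220592 / 31102929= 10.78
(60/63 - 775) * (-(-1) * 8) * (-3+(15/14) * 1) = 585180/49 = 11942.45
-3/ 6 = -1/ 2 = -0.50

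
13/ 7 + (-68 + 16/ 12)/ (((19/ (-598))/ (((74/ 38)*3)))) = 30981093/ 2527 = 12260.03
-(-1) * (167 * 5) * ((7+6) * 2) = 21710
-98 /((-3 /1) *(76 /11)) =539 /114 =4.73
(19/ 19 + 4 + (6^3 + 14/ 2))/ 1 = 228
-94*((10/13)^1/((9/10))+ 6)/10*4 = -150776/585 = -257.74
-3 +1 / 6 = -17 / 6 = -2.83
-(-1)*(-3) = -3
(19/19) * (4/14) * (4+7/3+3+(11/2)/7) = 425/147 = 2.89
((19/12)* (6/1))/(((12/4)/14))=133/3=44.33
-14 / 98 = -1 / 7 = -0.14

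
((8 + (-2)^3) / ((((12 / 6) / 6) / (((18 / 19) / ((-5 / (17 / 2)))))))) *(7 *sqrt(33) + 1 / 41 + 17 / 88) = 0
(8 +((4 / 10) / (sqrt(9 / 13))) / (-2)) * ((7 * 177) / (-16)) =-600.89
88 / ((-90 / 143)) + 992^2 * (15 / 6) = 110700908 / 45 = 2460020.18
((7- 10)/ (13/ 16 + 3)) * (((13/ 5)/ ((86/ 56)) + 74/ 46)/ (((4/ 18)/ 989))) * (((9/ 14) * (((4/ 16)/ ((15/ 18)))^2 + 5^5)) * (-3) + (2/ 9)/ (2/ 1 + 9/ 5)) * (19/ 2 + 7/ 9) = 871618233177247/ 1216950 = 716231754.12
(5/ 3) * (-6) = -10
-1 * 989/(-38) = 989/38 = 26.03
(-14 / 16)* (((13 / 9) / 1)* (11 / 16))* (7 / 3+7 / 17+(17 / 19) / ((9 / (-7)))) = -5962957 / 3348864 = -1.78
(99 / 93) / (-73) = -33 / 2263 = -0.01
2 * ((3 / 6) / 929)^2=0.00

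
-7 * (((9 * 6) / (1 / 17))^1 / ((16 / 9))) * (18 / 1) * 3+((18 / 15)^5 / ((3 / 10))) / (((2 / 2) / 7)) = -487829223 / 2500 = -195131.69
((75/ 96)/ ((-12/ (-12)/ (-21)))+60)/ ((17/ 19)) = 26505/ 544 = 48.72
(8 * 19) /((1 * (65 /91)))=1064 /5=212.80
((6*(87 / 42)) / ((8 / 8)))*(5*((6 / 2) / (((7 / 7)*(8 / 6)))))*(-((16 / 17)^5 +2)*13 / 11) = -14135322825 / 31236854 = -452.52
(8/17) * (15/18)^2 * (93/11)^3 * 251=1121631150/22627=49570.48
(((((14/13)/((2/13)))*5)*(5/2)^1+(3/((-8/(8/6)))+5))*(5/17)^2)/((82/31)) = 35650/11849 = 3.01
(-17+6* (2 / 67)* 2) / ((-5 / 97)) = 21631 / 67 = 322.85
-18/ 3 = -6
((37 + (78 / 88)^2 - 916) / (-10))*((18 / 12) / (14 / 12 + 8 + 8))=15302007 / 1994080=7.67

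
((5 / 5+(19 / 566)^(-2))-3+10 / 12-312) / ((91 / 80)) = 49752680 / 98553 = 504.83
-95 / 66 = -1.44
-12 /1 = -12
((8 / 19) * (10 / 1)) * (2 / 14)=80 / 133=0.60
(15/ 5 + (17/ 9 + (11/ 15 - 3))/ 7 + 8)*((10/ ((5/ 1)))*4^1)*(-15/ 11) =-27584/ 231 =-119.41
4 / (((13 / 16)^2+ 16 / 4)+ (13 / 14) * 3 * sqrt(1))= 7168 / 13343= 0.54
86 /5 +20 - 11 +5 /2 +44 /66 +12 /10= 917 /30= 30.57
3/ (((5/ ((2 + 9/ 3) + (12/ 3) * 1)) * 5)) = 27/ 25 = 1.08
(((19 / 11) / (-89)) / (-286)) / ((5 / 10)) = 19 / 139997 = 0.00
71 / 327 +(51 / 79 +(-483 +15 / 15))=-481.14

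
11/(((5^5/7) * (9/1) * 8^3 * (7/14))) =77/7200000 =0.00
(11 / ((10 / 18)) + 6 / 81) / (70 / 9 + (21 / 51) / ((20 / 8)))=45611 / 18228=2.50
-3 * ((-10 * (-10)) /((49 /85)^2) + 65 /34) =-74163195 /81634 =-908.48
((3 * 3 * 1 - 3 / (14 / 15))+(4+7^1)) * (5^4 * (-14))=-146875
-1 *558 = -558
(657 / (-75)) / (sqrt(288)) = -73 *sqrt(2) / 200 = -0.52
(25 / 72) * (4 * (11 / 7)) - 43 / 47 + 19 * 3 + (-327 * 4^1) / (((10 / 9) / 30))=-208796291 / 5922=-35257.73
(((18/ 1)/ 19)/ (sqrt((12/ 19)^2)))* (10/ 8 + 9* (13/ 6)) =249/ 8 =31.12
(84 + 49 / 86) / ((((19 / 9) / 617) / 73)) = 2948248737 / 1634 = 1804313.79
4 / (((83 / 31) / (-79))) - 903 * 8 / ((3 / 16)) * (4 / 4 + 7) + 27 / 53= -1356394323 / 4399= -308341.51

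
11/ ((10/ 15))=33/ 2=16.50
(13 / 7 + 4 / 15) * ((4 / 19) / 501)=892 / 999495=0.00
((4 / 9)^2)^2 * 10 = 2560 / 6561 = 0.39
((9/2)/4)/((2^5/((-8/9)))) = -1/32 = -0.03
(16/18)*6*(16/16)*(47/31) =752/93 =8.09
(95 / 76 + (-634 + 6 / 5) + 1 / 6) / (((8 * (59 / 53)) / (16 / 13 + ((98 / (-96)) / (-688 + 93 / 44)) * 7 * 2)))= -5915443671167 / 66664203840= -88.73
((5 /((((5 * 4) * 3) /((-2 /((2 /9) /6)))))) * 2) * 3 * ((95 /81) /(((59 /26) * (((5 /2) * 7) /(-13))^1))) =12844 /1239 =10.37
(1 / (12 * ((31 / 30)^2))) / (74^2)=75 / 5262436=0.00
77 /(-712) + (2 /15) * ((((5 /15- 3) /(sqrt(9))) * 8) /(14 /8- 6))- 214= -349496731 /1634040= -213.89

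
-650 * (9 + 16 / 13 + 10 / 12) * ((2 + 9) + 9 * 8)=-1790725 / 3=-596908.33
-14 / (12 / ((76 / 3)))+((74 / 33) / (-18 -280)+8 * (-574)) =-68172677 / 14751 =-4621.56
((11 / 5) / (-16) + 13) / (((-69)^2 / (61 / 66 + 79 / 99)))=10633 / 2285280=0.00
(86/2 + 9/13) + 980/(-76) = 7607/247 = 30.80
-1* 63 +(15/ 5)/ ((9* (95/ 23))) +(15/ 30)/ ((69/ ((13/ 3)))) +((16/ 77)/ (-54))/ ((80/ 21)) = -13603814/ 216315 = -62.89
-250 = -250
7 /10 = 0.70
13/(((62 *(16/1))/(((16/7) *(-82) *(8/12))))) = -1066/651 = -1.64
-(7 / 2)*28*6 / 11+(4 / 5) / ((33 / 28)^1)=-8708 / 165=-52.78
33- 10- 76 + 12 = -41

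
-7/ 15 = -0.47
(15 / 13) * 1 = 15 / 13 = 1.15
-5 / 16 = -0.31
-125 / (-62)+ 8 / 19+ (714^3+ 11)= 428785353061 / 1178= 363994357.44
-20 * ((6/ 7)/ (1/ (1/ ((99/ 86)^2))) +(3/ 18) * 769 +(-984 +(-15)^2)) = 288234710/ 22869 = 12603.73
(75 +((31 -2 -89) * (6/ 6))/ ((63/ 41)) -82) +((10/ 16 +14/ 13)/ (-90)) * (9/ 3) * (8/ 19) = -2389729/ 51870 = -46.07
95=95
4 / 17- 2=-30 / 17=-1.76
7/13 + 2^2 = 59/13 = 4.54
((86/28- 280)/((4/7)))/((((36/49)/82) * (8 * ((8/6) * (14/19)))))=-21141281/3072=-6881.93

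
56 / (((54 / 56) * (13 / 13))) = 1568 / 27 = 58.07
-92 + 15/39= -91.62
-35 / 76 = -0.46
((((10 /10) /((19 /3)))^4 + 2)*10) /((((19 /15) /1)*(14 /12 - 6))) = -234650700 /71806871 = -3.27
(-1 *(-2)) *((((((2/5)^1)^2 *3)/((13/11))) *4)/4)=264/325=0.81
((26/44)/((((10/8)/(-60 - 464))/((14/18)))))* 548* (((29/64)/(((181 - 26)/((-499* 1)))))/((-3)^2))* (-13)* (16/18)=-1228952627084/6214725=-197748.51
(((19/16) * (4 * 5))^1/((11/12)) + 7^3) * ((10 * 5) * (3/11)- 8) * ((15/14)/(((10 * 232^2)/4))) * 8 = 188697/1424654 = 0.13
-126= -126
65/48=1.35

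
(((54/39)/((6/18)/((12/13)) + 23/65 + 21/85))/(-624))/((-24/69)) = 52785/7959952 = 0.01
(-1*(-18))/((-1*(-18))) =1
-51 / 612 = -1 / 12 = -0.08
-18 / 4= -9 / 2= -4.50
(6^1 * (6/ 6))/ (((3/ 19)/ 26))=988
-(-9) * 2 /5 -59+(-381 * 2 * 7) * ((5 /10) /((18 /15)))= -22779 /10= -2277.90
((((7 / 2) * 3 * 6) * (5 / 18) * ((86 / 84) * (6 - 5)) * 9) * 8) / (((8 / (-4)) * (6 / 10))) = -1075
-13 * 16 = -208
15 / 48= 5 / 16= 0.31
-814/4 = -407/2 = -203.50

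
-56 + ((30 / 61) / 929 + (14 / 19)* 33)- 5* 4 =-55648388 / 1076711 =-51.68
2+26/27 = 2.96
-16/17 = -0.94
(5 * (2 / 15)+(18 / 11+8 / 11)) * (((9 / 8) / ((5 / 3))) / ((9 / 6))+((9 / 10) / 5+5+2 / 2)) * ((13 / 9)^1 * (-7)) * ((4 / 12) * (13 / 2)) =-261443 / 594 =-440.14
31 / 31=1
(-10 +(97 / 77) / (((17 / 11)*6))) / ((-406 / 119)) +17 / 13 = 132971 / 31668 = 4.20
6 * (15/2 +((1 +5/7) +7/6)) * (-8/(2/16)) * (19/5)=-530176/35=-15147.89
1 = 1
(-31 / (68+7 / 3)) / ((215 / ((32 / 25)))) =-2976 / 1134125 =-0.00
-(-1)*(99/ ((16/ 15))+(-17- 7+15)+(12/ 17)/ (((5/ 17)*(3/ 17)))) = 7793/ 80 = 97.41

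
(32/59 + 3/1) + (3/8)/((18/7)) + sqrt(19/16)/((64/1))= sqrt(19)/256 + 10445/2832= 3.71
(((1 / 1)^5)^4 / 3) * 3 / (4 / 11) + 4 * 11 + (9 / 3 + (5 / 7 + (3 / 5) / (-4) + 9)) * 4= 13581 / 140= 97.01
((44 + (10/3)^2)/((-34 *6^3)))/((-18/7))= 217/74358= 0.00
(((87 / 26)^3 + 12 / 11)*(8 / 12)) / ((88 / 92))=57150745 / 2126696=26.87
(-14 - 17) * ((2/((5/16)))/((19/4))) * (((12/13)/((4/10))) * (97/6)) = -1558.28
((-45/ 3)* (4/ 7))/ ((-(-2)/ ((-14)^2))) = -840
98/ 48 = 49/ 24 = 2.04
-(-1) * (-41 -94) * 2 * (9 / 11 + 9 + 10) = -58860 / 11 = -5350.91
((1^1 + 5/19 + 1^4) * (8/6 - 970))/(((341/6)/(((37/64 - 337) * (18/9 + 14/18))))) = 11210294575/310992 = 36046.89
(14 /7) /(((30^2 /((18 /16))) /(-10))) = -1 /40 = -0.02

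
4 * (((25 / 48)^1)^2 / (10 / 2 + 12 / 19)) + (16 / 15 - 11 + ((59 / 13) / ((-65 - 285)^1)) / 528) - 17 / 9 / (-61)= -913517217863 / 94082788800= -9.71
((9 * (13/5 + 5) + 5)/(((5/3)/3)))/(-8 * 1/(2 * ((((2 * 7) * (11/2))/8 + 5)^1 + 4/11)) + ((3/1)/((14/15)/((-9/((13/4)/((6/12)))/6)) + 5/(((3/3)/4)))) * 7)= 3128079726/24842975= 125.91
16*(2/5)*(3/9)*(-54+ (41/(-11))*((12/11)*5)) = -95936/605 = -158.57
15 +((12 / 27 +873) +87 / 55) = 440563 / 495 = 890.03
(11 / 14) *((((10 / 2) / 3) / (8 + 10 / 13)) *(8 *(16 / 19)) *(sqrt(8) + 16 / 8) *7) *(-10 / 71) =-457600 *sqrt(2) / 230679 - 457600 / 230679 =-4.79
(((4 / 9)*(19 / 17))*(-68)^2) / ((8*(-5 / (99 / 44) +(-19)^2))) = 2584 / 3229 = 0.80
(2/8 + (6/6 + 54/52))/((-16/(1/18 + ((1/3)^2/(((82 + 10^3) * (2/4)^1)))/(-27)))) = -1737995/218754432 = -0.01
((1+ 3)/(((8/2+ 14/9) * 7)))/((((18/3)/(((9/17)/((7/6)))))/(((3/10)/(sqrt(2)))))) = 243 * sqrt(2)/208250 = 0.00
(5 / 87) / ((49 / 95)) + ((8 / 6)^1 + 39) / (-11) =-5052 / 1421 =-3.56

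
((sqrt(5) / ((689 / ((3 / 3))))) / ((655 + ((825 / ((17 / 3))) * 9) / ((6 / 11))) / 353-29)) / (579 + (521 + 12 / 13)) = -6001 * sqrt(5) / 92584249284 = -0.00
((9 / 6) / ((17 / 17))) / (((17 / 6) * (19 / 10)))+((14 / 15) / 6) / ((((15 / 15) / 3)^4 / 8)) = 163242 / 1615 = 101.08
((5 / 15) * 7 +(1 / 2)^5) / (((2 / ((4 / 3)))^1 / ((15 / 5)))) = 227 / 48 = 4.73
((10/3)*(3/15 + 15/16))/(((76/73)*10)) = 6643/18240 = 0.36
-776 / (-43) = 776 / 43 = 18.05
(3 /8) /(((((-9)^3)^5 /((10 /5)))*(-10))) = 1 /2745215094595320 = 0.00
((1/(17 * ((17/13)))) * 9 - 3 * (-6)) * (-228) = -1212732/289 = -4196.30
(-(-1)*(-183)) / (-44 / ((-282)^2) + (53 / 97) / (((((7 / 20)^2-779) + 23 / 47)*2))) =1721447780347269 / 8506289633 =202373.52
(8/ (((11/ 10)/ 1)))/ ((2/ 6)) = 240/ 11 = 21.82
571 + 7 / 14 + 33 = 1209 / 2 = 604.50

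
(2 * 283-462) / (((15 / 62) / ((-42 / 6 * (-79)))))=3565744 / 15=237716.27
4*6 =24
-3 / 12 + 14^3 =10975 / 4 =2743.75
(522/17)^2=272484/289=942.85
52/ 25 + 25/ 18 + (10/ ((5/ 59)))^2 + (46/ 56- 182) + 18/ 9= 86614229/ 6300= 13748.29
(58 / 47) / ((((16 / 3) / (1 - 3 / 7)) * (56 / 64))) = 348 / 2303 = 0.15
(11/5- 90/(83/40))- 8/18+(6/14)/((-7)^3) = -373229848/8967735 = -41.62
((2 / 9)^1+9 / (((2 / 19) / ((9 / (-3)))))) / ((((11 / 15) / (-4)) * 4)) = 23065 / 66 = 349.47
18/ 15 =6/ 5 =1.20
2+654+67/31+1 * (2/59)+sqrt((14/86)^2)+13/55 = 2848805811/4325585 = 658.59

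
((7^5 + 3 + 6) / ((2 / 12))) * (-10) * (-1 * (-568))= -573089280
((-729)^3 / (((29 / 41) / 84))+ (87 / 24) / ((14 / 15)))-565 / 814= -60821644660846999 / 1321936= -46009522897.36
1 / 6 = 0.17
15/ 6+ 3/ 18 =8/ 3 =2.67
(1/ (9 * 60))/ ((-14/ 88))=-0.01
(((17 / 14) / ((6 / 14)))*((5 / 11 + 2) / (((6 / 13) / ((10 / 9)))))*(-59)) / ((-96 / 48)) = 65195 / 132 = 493.90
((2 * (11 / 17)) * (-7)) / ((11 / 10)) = -140 / 17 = -8.24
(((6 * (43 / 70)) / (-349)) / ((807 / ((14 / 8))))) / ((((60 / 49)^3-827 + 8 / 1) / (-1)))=-5058907 / 180511628576220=-0.00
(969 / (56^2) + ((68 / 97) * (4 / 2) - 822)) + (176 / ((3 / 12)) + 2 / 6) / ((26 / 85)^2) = 1034471743555 / 154225344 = 6707.53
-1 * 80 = -80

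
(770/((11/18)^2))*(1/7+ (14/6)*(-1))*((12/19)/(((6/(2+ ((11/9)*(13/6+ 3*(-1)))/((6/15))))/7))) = 379960/209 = 1817.99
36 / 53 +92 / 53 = 128 / 53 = 2.42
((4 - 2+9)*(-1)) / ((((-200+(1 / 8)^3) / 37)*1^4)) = 18944 / 9309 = 2.04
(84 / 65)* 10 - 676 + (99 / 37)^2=-11673367 / 17797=-655.92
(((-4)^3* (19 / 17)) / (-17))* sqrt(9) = 3648 / 289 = 12.62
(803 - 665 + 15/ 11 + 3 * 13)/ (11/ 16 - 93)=-31392/ 16247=-1.93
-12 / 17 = -0.71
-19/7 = -2.71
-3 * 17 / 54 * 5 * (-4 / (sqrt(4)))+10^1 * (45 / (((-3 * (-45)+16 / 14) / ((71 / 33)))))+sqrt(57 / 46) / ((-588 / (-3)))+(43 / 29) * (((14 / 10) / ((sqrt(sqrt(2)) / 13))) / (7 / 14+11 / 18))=sqrt(2622) / 9016+1562005 / 94347+35217 * 2^(3 / 4) / 2900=36.98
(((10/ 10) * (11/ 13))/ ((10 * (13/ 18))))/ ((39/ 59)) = 1947/ 10985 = 0.18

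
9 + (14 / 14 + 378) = 388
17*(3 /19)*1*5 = 255 /19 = 13.42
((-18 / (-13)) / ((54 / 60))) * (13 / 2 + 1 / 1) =150 / 13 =11.54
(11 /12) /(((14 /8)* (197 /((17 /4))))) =0.01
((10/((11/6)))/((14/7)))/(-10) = -3/11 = -0.27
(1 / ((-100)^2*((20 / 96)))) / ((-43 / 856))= -1284 / 134375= -0.01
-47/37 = -1.27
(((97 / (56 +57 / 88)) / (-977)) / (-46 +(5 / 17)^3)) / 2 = 20968684 / 1100079436185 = 0.00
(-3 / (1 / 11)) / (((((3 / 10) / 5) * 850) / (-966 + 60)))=9966 / 17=586.24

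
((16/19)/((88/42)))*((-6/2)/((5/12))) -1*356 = -358.89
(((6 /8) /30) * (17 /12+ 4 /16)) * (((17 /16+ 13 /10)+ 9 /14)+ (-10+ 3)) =-2237 /13440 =-0.17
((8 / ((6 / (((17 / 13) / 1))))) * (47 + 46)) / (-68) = -31 / 13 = -2.38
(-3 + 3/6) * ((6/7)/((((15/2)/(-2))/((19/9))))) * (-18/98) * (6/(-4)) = 114/343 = 0.33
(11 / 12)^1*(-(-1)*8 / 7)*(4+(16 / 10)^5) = 995896 / 65625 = 15.18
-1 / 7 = -0.14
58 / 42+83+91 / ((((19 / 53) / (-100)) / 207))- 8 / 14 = -2096524660 / 399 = -5254447.77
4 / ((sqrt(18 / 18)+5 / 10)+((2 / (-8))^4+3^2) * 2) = 512 / 2497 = 0.21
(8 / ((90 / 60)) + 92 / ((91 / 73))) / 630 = 10802 / 85995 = 0.13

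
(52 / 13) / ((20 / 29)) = 29 / 5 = 5.80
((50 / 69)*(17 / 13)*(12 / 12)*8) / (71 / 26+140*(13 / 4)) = 13600 / 821169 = 0.02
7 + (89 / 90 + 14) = 1979 / 90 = 21.99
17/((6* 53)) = 17/318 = 0.05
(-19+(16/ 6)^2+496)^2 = 234363.57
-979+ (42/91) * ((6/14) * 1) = -978.80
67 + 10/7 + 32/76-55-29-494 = -67717/133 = -509.15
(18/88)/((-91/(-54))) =243/2002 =0.12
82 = 82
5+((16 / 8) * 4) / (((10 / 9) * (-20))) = 116 / 25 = 4.64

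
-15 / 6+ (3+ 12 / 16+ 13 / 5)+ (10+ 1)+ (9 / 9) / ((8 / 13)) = 659 / 40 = 16.48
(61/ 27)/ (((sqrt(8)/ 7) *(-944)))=-427 *sqrt(2)/ 101952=-0.01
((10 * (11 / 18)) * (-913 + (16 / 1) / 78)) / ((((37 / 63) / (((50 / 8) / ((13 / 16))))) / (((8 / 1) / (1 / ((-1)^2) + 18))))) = -10964492000 / 356421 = -30762.76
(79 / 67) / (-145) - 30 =-291529 / 9715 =-30.01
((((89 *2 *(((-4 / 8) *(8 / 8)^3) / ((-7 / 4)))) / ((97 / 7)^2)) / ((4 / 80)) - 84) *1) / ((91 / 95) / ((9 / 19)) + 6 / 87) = -966373380 / 25677161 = -37.64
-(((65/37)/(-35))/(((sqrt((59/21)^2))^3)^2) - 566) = 883344894789761/1560679744717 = 566.00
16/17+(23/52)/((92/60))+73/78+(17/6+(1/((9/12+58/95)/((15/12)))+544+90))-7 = 289261079/457028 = 632.92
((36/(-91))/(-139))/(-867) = -12/3655561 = -0.00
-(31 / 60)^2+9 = 31439 / 3600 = 8.73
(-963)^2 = 927369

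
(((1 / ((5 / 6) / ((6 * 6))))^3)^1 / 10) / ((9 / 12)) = 10749.54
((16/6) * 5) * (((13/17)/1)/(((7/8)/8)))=33280/357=93.22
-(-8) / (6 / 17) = 68 / 3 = 22.67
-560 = -560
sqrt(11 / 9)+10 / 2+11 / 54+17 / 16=sqrt(11) / 3+2707 / 432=7.37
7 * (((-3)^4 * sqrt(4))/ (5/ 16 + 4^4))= 4.42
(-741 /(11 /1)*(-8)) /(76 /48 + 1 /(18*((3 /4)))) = 640224 /1969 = 325.15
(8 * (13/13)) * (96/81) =256/27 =9.48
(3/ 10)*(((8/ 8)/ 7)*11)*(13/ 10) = 429/ 700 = 0.61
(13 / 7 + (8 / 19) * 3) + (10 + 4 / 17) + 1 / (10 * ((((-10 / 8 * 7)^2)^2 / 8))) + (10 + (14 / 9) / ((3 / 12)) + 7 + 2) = 841446289268 / 21811584375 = 38.58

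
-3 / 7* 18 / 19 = -54 / 133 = -0.41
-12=-12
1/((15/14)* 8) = 7/60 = 0.12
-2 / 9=-0.22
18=18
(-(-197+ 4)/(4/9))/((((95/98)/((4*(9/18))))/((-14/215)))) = -1191582/20425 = -58.34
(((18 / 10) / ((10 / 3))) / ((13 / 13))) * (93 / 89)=2511 / 4450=0.56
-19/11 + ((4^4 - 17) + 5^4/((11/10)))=8860/11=805.45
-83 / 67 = -1.24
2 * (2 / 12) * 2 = 2 / 3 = 0.67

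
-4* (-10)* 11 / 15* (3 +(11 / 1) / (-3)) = -176 / 9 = -19.56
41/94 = 0.44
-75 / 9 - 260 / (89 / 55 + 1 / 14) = -633125 / 3903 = -162.21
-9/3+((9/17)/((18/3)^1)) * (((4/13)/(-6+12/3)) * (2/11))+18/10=-14616/12155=-1.20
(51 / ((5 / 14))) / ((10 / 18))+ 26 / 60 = 38621 / 150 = 257.47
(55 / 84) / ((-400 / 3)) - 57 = -127691 / 2240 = -57.00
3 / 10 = 0.30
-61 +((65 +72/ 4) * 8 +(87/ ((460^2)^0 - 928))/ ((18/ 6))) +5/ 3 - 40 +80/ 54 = 1574371/ 2781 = 566.12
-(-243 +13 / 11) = 2660 / 11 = 241.82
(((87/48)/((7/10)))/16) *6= 435/448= 0.97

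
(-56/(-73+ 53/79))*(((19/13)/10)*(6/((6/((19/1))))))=399266/185705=2.15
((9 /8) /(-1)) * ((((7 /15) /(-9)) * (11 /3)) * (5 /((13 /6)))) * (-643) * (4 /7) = -7073 /39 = -181.36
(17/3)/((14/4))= 34/21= 1.62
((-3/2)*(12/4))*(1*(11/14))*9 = -891/28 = -31.82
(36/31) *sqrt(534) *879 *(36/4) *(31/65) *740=42149808 *sqrt(534)/13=74924331.53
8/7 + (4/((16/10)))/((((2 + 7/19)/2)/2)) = 338/63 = 5.37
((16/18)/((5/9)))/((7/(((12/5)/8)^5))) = 243/437500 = 0.00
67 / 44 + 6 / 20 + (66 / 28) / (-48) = 21851 / 12320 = 1.77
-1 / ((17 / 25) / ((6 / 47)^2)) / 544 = -225 / 5107208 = -0.00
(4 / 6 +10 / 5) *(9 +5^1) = 112 / 3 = 37.33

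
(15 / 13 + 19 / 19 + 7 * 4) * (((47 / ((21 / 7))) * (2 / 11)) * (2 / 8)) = 9212 / 429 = 21.47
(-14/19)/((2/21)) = -147/19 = -7.74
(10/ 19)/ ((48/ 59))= 295/ 456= 0.65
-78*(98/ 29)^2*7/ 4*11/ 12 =-2403401/ 1682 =-1428.89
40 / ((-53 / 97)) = -3880 / 53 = -73.21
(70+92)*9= 1458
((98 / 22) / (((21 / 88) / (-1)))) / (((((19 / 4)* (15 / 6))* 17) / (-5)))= 448 / 969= 0.46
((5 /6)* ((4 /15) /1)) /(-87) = -2 /783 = -0.00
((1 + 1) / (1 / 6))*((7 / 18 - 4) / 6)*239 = -15535 / 9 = -1726.11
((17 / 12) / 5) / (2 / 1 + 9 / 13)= 221 / 2100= 0.11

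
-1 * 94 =-94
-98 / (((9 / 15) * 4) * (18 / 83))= -20335 / 108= -188.29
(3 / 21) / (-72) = -1 / 504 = -0.00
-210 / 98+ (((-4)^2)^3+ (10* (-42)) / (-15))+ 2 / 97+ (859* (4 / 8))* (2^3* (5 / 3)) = 20061485 / 2037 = 9848.54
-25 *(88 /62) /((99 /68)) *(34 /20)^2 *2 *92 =-3615968 /279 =-12960.46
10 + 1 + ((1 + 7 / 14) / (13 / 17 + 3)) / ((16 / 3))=22681 / 2048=11.07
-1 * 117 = -117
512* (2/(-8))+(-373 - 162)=-663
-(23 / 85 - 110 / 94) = 3594 / 3995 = 0.90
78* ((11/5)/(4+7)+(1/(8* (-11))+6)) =482.71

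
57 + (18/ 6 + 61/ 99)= 6001/ 99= 60.62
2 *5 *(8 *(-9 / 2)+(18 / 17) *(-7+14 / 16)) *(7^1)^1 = -101115 / 34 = -2973.97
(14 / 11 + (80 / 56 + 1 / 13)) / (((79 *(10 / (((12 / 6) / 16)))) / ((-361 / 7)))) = -0.02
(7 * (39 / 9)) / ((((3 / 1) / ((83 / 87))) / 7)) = 52871 / 783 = 67.52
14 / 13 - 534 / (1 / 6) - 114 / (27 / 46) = -397466 / 117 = -3397.15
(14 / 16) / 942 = 0.00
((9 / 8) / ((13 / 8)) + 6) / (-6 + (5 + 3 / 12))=-116 / 13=-8.92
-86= -86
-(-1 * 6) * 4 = 24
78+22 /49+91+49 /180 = 1496941 /8820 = 169.72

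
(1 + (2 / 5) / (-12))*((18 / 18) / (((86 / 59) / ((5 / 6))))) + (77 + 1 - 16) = 193663 / 3096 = 62.55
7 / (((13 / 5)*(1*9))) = 35 / 117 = 0.30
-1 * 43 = -43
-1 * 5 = -5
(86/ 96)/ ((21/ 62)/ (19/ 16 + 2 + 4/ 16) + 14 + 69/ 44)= 73315/ 1282164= 0.06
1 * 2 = 2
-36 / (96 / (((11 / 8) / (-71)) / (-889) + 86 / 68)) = -32569965 / 68673472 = -0.47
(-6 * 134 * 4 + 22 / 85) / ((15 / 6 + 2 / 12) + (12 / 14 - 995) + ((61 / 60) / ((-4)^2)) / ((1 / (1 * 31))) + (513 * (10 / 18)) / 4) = 367366272 / 104901611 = 3.50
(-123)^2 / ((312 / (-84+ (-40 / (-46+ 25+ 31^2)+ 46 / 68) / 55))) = -37226150121 / 9140560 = -4072.63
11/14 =0.79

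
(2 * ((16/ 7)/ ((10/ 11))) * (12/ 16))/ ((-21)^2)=44/ 5145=0.01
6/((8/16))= 12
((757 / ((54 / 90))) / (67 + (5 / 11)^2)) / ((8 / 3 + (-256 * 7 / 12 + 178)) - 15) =457985 / 398468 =1.15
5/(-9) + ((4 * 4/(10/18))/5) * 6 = 7651/225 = 34.00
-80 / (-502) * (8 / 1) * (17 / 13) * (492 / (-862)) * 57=-76279680 / 1406353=-54.24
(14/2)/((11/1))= 7/11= 0.64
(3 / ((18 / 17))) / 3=17 / 18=0.94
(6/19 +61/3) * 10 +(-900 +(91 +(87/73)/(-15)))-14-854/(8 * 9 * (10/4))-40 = -82554157/124830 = -661.33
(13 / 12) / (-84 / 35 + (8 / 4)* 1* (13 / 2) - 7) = 65 / 216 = 0.30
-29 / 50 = -0.58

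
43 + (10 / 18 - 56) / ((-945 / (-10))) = 72145 / 1701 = 42.41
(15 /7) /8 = 15 /56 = 0.27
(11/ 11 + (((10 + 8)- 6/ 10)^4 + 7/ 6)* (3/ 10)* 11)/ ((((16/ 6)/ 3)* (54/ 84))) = 26468293957/ 50000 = 529365.88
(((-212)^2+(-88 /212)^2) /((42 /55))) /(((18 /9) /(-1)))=-1735912475 /58989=-29427.73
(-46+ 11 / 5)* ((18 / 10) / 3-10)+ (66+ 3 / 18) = 71683 / 150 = 477.89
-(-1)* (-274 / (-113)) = 274 / 113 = 2.42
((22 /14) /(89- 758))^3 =-1331 /102700479987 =-0.00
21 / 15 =7 / 5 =1.40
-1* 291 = -291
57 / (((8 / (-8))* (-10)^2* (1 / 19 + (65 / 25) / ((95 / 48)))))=-1083 / 2596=-0.42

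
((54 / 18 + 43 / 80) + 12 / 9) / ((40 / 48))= 1169 / 200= 5.84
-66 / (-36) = 11 / 6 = 1.83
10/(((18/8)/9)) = 40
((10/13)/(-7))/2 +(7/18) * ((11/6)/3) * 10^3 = 1751345/7371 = 237.60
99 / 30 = 33 / 10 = 3.30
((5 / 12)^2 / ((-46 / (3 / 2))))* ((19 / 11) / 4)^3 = -171475 / 376172544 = -0.00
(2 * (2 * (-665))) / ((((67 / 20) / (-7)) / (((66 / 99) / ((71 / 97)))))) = 72245600 / 14271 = 5062.41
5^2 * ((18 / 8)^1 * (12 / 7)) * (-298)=-201150 / 7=-28735.71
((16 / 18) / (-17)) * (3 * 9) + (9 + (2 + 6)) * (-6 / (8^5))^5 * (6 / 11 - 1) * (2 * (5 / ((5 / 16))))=-9739880870918642902113 / 6899082283567372304384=-1.41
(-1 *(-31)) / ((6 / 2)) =31 / 3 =10.33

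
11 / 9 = 1.22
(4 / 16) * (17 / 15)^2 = 289 / 900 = 0.32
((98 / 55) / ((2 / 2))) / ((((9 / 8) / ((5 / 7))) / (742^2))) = 61663168 / 99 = 622860.28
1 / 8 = 0.12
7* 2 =14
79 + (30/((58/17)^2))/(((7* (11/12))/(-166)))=798143/64757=12.33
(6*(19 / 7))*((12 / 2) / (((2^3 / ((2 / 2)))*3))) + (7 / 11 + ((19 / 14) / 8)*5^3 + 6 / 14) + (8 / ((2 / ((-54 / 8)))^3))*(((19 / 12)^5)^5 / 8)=-7166839835937902505001415710238039 / 1910735378232879523924279296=-3750828.04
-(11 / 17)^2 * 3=-363 / 289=-1.26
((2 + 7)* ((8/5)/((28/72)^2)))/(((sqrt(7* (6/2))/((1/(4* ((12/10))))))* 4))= 81* sqrt(21)/343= 1.08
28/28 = 1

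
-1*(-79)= 79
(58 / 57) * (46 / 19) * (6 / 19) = 5336 / 6859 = 0.78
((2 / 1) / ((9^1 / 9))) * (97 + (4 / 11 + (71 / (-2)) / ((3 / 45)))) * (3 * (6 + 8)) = -402066 / 11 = -36551.45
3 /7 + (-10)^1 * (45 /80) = -291 /56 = -5.20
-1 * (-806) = 806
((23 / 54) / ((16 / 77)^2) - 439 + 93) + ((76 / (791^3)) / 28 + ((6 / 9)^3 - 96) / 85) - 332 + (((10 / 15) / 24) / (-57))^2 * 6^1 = -520686979467773981237 / 778002390343503360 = -669.26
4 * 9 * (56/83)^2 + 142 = 1091134/6889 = 158.39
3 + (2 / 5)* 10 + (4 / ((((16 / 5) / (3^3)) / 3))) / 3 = 163 / 4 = 40.75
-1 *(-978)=978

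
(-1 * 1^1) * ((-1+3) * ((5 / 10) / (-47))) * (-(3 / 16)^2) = -9 / 12032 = -0.00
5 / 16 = 0.31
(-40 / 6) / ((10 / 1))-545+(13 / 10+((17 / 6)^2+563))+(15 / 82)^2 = 2019311 / 75645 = 26.69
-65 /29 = -2.24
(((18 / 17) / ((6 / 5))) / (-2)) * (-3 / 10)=9 / 68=0.13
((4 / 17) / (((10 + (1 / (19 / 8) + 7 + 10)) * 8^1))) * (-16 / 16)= -19 / 17714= -0.00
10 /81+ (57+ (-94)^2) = 720343 /81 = 8893.12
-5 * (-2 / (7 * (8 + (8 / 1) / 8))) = 10 / 63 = 0.16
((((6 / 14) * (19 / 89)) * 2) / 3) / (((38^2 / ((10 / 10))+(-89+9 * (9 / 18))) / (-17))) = -1292 / 1693937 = -0.00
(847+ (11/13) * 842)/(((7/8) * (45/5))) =162184/819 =198.03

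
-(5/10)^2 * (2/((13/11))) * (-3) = 33/26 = 1.27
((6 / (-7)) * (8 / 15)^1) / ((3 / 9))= -1.37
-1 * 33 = -33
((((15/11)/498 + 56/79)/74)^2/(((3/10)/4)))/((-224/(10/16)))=-87810231675/25525084399721984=-0.00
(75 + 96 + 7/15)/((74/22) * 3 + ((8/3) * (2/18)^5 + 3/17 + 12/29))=205903213461/12826382765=16.05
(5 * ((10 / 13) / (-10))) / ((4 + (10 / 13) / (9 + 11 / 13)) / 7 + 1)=-2240 / 9217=-0.24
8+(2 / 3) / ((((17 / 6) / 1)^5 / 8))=11400328 / 1419857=8.03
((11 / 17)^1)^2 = 121 / 289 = 0.42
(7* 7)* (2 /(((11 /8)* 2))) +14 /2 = 469 /11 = 42.64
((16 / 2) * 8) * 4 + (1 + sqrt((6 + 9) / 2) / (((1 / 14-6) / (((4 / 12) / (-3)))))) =7 * sqrt(30) / 747 + 257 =257.05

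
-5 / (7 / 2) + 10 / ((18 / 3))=5 / 21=0.24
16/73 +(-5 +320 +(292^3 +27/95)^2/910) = 408382562129041469387/599530750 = 681170335514.97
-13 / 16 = -0.81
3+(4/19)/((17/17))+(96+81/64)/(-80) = 38809/19456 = 1.99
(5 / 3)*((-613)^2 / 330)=375769 / 198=1897.82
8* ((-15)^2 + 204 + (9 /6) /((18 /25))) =10346 /3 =3448.67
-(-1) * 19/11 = 19/11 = 1.73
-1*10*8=-80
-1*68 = -68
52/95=0.55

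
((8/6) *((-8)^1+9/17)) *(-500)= 254000/51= 4980.39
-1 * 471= -471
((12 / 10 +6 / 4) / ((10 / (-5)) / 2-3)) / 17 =-0.04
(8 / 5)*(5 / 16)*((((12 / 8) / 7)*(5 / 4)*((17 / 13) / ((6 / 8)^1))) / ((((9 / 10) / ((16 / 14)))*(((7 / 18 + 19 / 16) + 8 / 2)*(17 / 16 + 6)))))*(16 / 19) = 6963200 / 1098214117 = 0.01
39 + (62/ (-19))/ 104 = 38501/ 988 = 38.97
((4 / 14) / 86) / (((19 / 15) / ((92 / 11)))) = 1380 / 62909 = 0.02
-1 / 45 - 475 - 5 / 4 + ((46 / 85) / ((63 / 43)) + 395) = -80.90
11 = 11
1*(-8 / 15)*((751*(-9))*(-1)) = -18024 / 5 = -3604.80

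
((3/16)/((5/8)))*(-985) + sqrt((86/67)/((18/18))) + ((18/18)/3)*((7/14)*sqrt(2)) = -591/2 + sqrt(2)/6 + sqrt(5762)/67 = -294.13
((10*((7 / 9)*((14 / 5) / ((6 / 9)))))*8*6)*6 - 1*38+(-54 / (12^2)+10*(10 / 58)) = 2174153 / 232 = 9371.35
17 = 17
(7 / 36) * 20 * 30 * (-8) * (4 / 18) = -5600 / 27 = -207.41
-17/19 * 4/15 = -68/285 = -0.24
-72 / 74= -0.97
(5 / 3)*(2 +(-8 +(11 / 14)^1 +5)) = -5 / 14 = -0.36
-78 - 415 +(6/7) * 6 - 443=-6516/7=-930.86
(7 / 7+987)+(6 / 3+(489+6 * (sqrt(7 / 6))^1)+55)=sqrt(42)+1534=1540.48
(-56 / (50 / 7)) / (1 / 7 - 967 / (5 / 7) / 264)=362208 / 230315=1.57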